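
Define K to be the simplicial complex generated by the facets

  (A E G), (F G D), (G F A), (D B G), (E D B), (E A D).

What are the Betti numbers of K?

Take the total order A < B < D < E < F < G on the vertex set. Then K (dimension 2) consists of the simplices:

  0-simplices (6): A, B, D, E, F, G
  1-simplices (12): AD, AE, AF, AG, BD, BE, BG, DE, DF, DG, EG, FG
  2-simplices (6): ADE, AEG, AFG, BDE, BDG, DFG

so the chain groups are C_0 ≅ Z^6, C_1 ≅ Z^12, C_2 ≅ Z^6.

Boundary ∂_1: C_1 → C_0 maps an edge to its endpoints' difference, ∂[p,q] = q − p. For instance
  ∂BG = G − B.
The 6×12 boundary matrix has rank 5 and Smith normal form diag(1,1,1,1,1).

Boundary ∂_2: C_2 → C_1 maps a triangle to the signed sum of its edges. For instance
  ∂BDG = DG − BG + BD,
  ∂BDE = DE − BE + BD.
This gives a 12×6 integer matrix of rank 6; reducing to Smith normal form yields diagonal entries (1,1,1,1,1,1).

From H_k ≅ ker(∂_k) / im(∂_{k+1}) we obtain:

  H_0: rank C_0 − rank ∂_1 = 6 − 5 = 1, and the invariant factors of ∂_1 are all 1, so H_0 = Z.
  H_1: rank ker ∂_1 − rank ∂_2 = (12 − 5) − 6 = 1, and the invariant factors of ∂_2 are all 1, so H_1 = Z.
  H_2: rank ker ∂_2 − rank ∂_3 = (6 − 6) − 0 = 0, and there is no ∂_3, so H_2 = 0.

(K is a triangulation of the cylinder S^1 x I.)

Hence the Betti numbers are b_0 = 1, b_1 = 1, b_2 = 0.

b_0 = 1, b_1 = 1, b_2 = 0.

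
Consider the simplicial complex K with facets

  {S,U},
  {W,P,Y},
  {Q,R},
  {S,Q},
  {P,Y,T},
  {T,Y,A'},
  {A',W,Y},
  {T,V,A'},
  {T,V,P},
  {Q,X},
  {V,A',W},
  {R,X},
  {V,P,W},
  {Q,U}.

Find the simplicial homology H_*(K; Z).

H_0 = Z^2,  H_1 = Z^2,  H_2 = Z.

We work with the vertex ordering P < Q < R < S < T < U < V < W < X < Y < A'. The simplices of K, each written with vertices in increasing order, are:

  0-simplices (11): [P], [Q], [R], [S], [T], [U], [V], [W], [X], [Y], [A']
  1-simplices (18): [P,T], [P,V], [P,W], [P,Y], [Q,R], [Q,S], [Q,U], [Q,X], [R,X], [S,U], [T,V], [T,Y], [T,A'], [V,W], [V,A'], [W,Y], [W,A'], [Y,A']
  2-simplices (8): [P,T,V], [P,T,Y], [P,V,W], [P,W,Y], [T,V,A'], [T,Y,A'], [V,W,A'], [W,Y,A']

giving chain groups C_0 ≅ Z^11, C_1 ≅ Z^18, C_2 ≅ Z^8.

The boundary map ∂_1: C_1 → C_0 sends each edge [p,q] (with p < q) to q − p.
The resulting 11×18 matrix has rank 9, and its Smith normal form has invariant factors (1,1,1,1,1,1,1,1,1).

Boundary ∂_2: C_2 → C_1 sends each 2-simplex [p,q,r] to [q,r] − [p,r] + [p,q]. For instance
  ∂[T,V,A'] = [V,A'] − [T,A'] + [T,V],
  ∂[P,V,W] = [V,W] − [P,W] + [P,V].
The 18×8 boundary matrix has rank 7 and Smith normal form diag(1,1,1,1,1,1,1).

From H_k ≅ ker(∂_k) / im(∂_{k+1}) we obtain:

  H_0: rank C_0 − rank ∂_1 = 11 − 9 = 2, and the invariant factors of ∂_1 are all 1, so H_0 ≅ Z^2.
  H_1: rank ker ∂_1 − rank ∂_2 = (18 − 9) − 7 = 2, and the invariant factors of ∂_2 are all 1, so H_1 ≅ Z^2.
  H_2: rank ker ∂_2 − rank ∂_3 = (8 − 7) − 0 = 1, and there is no ∂_3, so H_2 ≅ Z.

(K is a triangulation of the disjoint union of the 2-sphere S^2 and a wedge of 2 circles.)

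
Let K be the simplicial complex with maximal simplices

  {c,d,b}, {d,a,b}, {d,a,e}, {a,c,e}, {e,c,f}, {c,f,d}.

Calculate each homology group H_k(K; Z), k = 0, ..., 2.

H_0 = Z,  H_1 = Z,  H_2 = 0.

Take the total order a < b < c < d < e < f on the vertex set. Then K (dimension 2) consists of the simplices:

  0-simplices (6): a, b, c, d, e, f
  1-simplices (12): ab, ac, ad, ae, bc, bd, cd, ce, cf, de, df, ef
  2-simplices (6): abd, ace, ade, bcd, cdf, cef

so the chain groups are C_0 ≅ Z^6, C_1 ≅ Z^12, C_2 ≅ Z^6.

The boundary map ∂_1: C_1 → C_0 sends each edge [p,q] (with p < q) to q − p.
As a 6×12 matrix over Z this has rank 5, with invariant factors (1,1,1,1,1).

The boundary map ∂_2: C_2 → C_1 acts by ∂[p,q,r] = [q,r] − [p,r] + [p,q]. For instance
  ∂ade = de − ae + ad,
  ∂abd = bd − ad + ab.
This gives a 12×6 integer matrix of rank 6; reducing to Smith normal form yields diagonal entries (1,1,1,1,1,1).

Now H_k = ker ∂_k / im ∂_{k+1}, so:

  H_0: rank C_0 − rank ∂_1 = 6 − 5 = 1, and the invariant factors of ∂_1 are all 1, so H_0 ≅ Z.
  H_1: rank ker ∂_1 − rank ∂_2 = (12 − 5) − 6 = 1, and the invariant factors of ∂_2 are all 1, so H_1 ≅ Z.
  H_2: rank ker ∂_2 − rank ∂_3 = (6 − 6) − 0 = 0, and there is no ∂_3, so H_2 ≅ 0.

As a check, the Euler characteristic is 6 − 12 + 6 = 0, which agrees with 1 − 1 + 0 = 0.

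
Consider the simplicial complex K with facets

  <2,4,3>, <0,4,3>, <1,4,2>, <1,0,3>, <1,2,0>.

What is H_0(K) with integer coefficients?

H_0 = Z.

K has 5 vertices, 10 edges, 5 triangles.
rank ∂_0 = 0, rank ∂_1 = 4 ⇒ b_0 = 5 − 0 − 4 = 1; all invariant factors of ∂_1 are 1 so no torsion. So H_0 ≅ Z.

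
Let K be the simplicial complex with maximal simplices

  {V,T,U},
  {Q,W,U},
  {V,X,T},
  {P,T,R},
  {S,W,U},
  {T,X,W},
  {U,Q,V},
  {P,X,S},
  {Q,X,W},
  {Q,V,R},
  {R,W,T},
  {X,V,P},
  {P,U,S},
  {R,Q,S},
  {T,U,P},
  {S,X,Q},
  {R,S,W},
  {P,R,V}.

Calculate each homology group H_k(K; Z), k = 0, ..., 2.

H_0 ≅ Z,  H_1 ≅ Z ⊕ Z/2Z,  H_2 = 0.

Order the vertices as P < Q < R < S < T < U < V < W < X. Listing each simplex with vertices in this order, K has dimension 2 with simplices:

  0-simplices (9): P, Q, R, S, T, U, V, W, X
  1-simplices (27): PR, PS, PT, PU, PV, PX, QR, QS, QU, QV, QW, QX, RS, RT, RV, RW, SU, SW, SX, TU, TV, TW, TX, UV, UW, VX, WX
  2-simplices (18): PRT, PRV, PSU, PSX, PTU, PVX, QRS, QRV, QSX, QUV, QUW, QWX, RSW, RTW, SUW, TUV, TVX, TWX

so the chain groups are C_0 ≅ Z^9, C_1 ≅ Z^27, C_2 ≅ Z^18.

∂_1: C_1 → C_0 is given by ∂[p,q] = [q] − [p]. For instance
  ∂PS = S − P.
The 9×27 boundary matrix has rank 8 and Smith normal form diag(1,1,1,1,1,1,1,1).

∂_2: C_2 → C_1 sends each 2-simplex [p,q,r] to [q,r] − [p,r] + [p,q]. For instance
  ∂PSX = SX − PX + PS,
  ∂RTW = TW − RW + RT.
The resulting 27×18 matrix has rank 18, and its Smith normal form has invariant factors (1,1,1,1,1,1,1,1,1,1,1,1,1,1,1,1,1,2).

Computing H_k = (kernel of ∂_k) / (image of ∂_{k+1}):

  H_0: rank C_0 − rank ∂_1 = 9 − 8 = 1, and the invariant factors of ∂_1 are all 1, so H_0 ≅ Z.
  H_1: rank ker ∂_1 − rank ∂_2 = (27 − 8) − 18 = 1, and ∂_2 has invariant factor 2 > 1, so H_1 ≅ Z ⊕ Z/2Z.
  H_2: rank ker ∂_2 − rank ∂_3 = (18 − 18) − 0 = 0, and there is no ∂_3, so H_2 ≅ 0.

As a check, the Euler characteristic is 9 − 27 + 18 = 0, which agrees with 1 − 1 + 0 = 0.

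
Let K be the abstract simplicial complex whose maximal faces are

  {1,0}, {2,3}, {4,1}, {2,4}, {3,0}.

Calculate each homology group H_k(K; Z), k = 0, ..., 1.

H_0 = Z,  H_1 = Z.

Order the vertices as 0 < 1 < 2 < 3 < 4. Listing each simplex with vertices in this order, K has dimension 1 with simplices:

  0-simplices (5): [0], [1], [2], [3], [4]
  1-simplices (5): [0,1], [0,3], [1,4], [2,3], [2,4]

Hence C_0 ≅ Z^5, C_1 ≅ Z^5.

Boundary ∂_1: C_1 → C_0 is given by ∂[p,q] = [q] − [p]. For instance
  ∂[0,1] = [1] − [0].
This gives a 5×5 integer matrix of rank 4; reducing to Smith normal form yields diagonal entries (1,1,1,1).

Now H_k = ker ∂_k / im ∂_{k+1}, so:

  H_0: rank C_0 − rank ∂_1 = 5 − 4 = 1, and the invariant factors of ∂_1 are all 1, so H_0 = Z.
  H_1: rank ker ∂_1 − rank ∂_2 = (5 − 4) − 0 = 1, and there is no ∂_2, so H_1 = Z.

As a check, the Euler characteristic is 5 − 5 = 0, which agrees with 1 − 1 = 0.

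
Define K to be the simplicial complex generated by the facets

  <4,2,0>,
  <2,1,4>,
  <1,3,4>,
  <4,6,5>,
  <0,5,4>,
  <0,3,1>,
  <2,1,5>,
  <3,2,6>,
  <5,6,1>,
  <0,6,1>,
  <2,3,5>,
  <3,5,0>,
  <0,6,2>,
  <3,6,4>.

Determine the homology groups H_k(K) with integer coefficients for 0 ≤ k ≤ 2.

Fix the vertex order 0 < 1 < 2 < 3 < 4 < 5 < 6 and write every simplex with vertices in increasing order. Then dim K = 2 and the simplices of K are:

  0-simplices (7): [0], [1], [2], [3], [4], [5], [6]
  1-simplices (21): [0,1], [0,2], [0,3], [0,4], [0,5], [0,6], [1,2], [1,3], [1,4], [1,5], [1,6], [2,3], [2,4], [2,5], [2,6], [3,4], [3,5], [3,6], [4,5], [4,6], [5,6]
  2-simplices (14): [0,1,3], [0,1,6], [0,2,4], [0,2,6], [0,3,5], [0,4,5], [1,2,4], [1,2,5], [1,3,4], [1,5,6], [2,3,5], [2,3,6], [3,4,6], [4,5,6]

giving chain groups C_0 ≅ Z^7, C_1 ≅ Z^21, C_2 ≅ Z^14.

Boundary ∂_1: C_1 → C_0 is given by ∂[p,q] = [q] − [p].
This gives a 7×21 integer matrix of rank 6; reducing to Smith normal form yields diagonal entries (1,1,1,1,1,1).

Boundary ∂_2: C_2 → C_1 sends each 2-simplex [p,q,r] to [q,r] − [p,r] + [p,q]. For instance
  ∂[4,5,6] = [5,6] − [4,6] + [4,5],
  ∂[0,3,5] = [3,5] − [0,5] + [0,3].
As a 21×14 matrix over Z this has rank 13, with invariant factors (1,1,1,1,1,1,1,1,1,1,1,1,1).

Computing H_k = (kernel of ∂_k) / (image of ∂_{k+1}):

  H_0: rank C_0 − rank ∂_1 = 7 − 6 = 1, and the invariant factors of ∂_1 are all 1, so H_0 = Z.
  H_1: rank ker ∂_1 − rank ∂_2 = (21 − 6) − 13 = 2, and the invariant factors of ∂_2 are all 1, so H_1 = Z^2.
  H_2: rank ker ∂_2 − rank ∂_3 = (14 − 13) − 0 = 1, and there is no ∂_3, so H_2 = Z.

H_0 ≅ Z,  H_1 ≅ Z^2,  H_2 ≅ Z.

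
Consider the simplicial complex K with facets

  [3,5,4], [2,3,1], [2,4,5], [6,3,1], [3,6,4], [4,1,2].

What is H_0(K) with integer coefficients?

H_0 ≅ Z.

We work with the vertex ordering 1 < 2 < 3 < 4 < 5 < 6. The simplices of K, each written with vertices in increasing order, are:

  0-simplices (6): [1], [2], [3], [4], [5], [6]
  1-simplices (12): [1,2], [1,3], [1,4], [1,6], [2,3], [2,4], [2,5], [3,4], [3,5], [3,6], [4,5], [4,6]
  2-simplices (6): [1,2,3], [1,2,4], [1,3,6], [2,4,5], [3,4,5], [3,4,6]

so the chain groups are C_0 ≅ Z^6, C_1 ≅ Z^12, C_2 ≅ Z^6.

Boundary ∂_1: C_1 → C_0 sends each edge [p,q] (with p < q) to q − p. For instance
  ∂[1,2] = [2] − [1].
The 6×12 boundary matrix has rank 5 and Smith normal form diag(1,1,1,1,1).

∂_2: C_2 → C_1 maps a triangle to the signed sum of its edges. For instance
  ∂[1,2,4] = [2,4] − [1,4] + [1,2],
  ∂[3,4,6] = [4,6] − [3,6] + [3,4].
The 12×6 boundary matrix has rank 6 and Smith normal form diag(1,1,1,1,1,1).

Computing H_k = (kernel of ∂_k) / (image of ∂_{k+1}):

  H_0: rank C_0 − rank ∂_1 = 6 − 5 = 1, and the invariant factors of ∂_1 are all 1, so H_0 ≅ Z.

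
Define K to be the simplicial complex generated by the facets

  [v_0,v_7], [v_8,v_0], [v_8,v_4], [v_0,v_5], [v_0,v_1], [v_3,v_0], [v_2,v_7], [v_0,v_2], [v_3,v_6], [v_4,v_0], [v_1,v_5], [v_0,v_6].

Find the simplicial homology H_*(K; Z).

H_0 ≅ Z,  H_1 ≅ Z^4.

Order the vertices as v_0 < v_1 < v_2 < v_3 < v_4 < v_5 < v_6 < v_7 < v_8. Listing each simplex with vertices in this order, K has dimension 1 with simplices:

  0-simplices (9): [v_0], [v_1], [v_2], [v_3], [v_4], [v_5], [v_6], [v_7], [v_8]
  1-simplices (12): [v_0,v_1], [v_0,v_2], [v_0,v_3], [v_0,v_4], [v_0,v_5], [v_0,v_6], [v_0,v_7], [v_0,v_8], [v_1,v_5], [v_2,v_7], [v_3,v_6], [v_4,v_8]

so the chain groups are C_0 ≅ Z^9, C_1 ≅ Z^12.

∂_1: C_1 → C_0 is given by ∂[p,q] = [q] − [p]. For instance
  ∂[v_0,v_8] = [v_8] − [v_0].
As a 9×12 matrix over Z this has rank 8, with invariant factors (1,1,1,1,1,1,1,1).

Reading off H_k = ker ∂_k / im ∂_{k+1}:

  H_0: rank C_0 − rank ∂_1 = 9 − 8 = 1, and the invariant factors of ∂_1 are all 1, so H_0 ≅ Z.
  H_1: rank ker ∂_1 − rank ∂_2 = (12 − 8) − 0 = 4, and there is no ∂_2, so H_1 ≅ Z^4.

As a check, the Euler characteristic is 9 − 12 = -3, which agrees with 1 − 4 = -3.
(K is a triangulation of a wedge of 4 circles.)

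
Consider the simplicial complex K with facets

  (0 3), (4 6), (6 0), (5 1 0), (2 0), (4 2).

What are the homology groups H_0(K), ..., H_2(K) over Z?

H_0 ≅ Z,  H_1 ≅ Z,  H_2 = 0.

Fix the vertex order 0 < 1 < 2 < 3 < 4 < 5 < 6 and write every simplex with vertices in increasing order. Then dim K = 2 and the simplices of K are:

  0-simplices (7): [0], [1], [2], [3], [4], [5], [6]
  1-simplices (8): [0,1], [0,2], [0,3], [0,5], [0,6], [1,5], [2,4], [4,6]
  2-simplices (1): [0,1,5]

so the chain groups are C_0 ≅ Z^7, C_1 ≅ Z^8, C_2 ≅ Z^1.

∂_1: C_1 → C_0 is given by ∂[p,q] = [q] − [p].
The 7×8 boundary matrix has rank 6 and Smith normal form diag(1,1,1,1,1,1).

∂_2: C_2 → C_1 maps a triangle to the signed sum of its edges. For instance
  ∂[0,1,5] = [1,5] − [0,5] + [0,1].
As a 8×1 matrix over Z this has rank 1, with invariant factors (1).

Now H_k = ker ∂_k / im ∂_{k+1}, so:

  H_0: rank C_0 − rank ∂_1 = 7 − 6 = 1, and the invariant factors of ∂_1 are all 1, so H_0 = Z.
  H_1: rank ker ∂_1 − rank ∂_2 = (8 − 6) − 1 = 1, and the invariant factors of ∂_2 are all 1, so H_1 = Z.
  H_2: rank ker ∂_2 − rank ∂_3 = (1 − 1) − 0 = 0, and there is no ∂_3, so H_2 = 0.

As a check, the Euler characteristic is 7 − 8 + 1 = 0, which agrees with 1 − 1 + 0 = 0.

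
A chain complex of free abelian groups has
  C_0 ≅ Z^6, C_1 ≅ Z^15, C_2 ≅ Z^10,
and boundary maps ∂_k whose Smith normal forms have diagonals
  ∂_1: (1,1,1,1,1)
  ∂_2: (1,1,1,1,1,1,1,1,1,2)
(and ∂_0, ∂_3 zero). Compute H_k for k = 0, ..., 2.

H_0 ≅ Z,  H_1 ≅ Z/2Z,  H_2 = 0.

H_0: b_0 = 6 − 0 − 5 = 1; torsion from ∂_1 factors > 1: none. So H_0 ≅ Z.
H_1: b_1 = 15 − 5 − 10 = 0; torsion from ∂_2 factors > 1: [2]. So H_1 ≅ Z/2Z.
H_2: b_2 = 10 − 10 − 0 = 0; torsion from ∂_3 factors > 1: none. So H_2 ≅ 0.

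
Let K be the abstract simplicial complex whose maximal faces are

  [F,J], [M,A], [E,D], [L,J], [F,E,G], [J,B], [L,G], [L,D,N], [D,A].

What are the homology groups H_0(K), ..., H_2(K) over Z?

Fix the vertex order A < B < D < E < F < G < J < L < M < N and write every simplex with vertices in increasing order. Then dim K = 2 and the simplices of K are:

  0-simplices (10): A, B, D, E, F, G, J, L, M, N
  1-simplices (13): AD, AM, BJ, DE, DL, DN, EF, EG, FG, FJ, GL, JL, LN
  2-simplices (2): DLN, EFG

so the chain groups are C_0 ≅ Z^10, C_1 ≅ Z^13, C_2 ≅ Z^2.

Boundary ∂_1: C_1 → C_0 sends each edge [p,q] (with p < q) to q − p.
The 10×13 boundary matrix has rank 9 and Smith normal form diag(1,1,1,1,1,1,1,1,1).

∂_2: C_2 → C_1 sends each 2-simplex [p,q,r] to [q,r] − [p,r] + [p,q]. For instance
  ∂DLN = LN − DN + DL,
  ∂EFG = FG − EG + EF.
The resulting 13×2 matrix has rank 2, and its Smith normal form has invariant factors (1,1).

From H_k ≅ ker(∂_k) / im(∂_{k+1}) we obtain:

  H_0: rank C_0 − rank ∂_1 = 10 − 9 = 1, and the invariant factors of ∂_1 are all 1, so H_0 = Z.
  H_1: rank ker ∂_1 − rank ∂_2 = (13 − 9) − 2 = 2, and the invariant factors of ∂_2 are all 1, so H_1 = Z^2.
  H_2: rank ker ∂_2 − rank ∂_3 = (2 − 2) − 0 = 0, and there is no ∂_3, so H_2 = 0.

H_0 ≅ Z,  H_1 ≅ Z^2,  H_2 = 0.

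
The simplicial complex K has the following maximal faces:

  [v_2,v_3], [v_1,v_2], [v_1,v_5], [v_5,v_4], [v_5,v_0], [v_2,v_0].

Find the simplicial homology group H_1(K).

We work with the vertex ordering v_0 < v_1 < v_2 < v_3 < v_4 < v_5. The simplices of K, each written with vertices in increasing order, are:

  0-simplices (6): [v_0], [v_1], [v_2], [v_3], [v_4], [v_5]
  1-simplices (6): [v_0,v_2], [v_0,v_5], [v_1,v_2], [v_1,v_5], [v_2,v_3], [v_4,v_5]

Hence C_0 ≅ Z^6, C_1 ≅ Z^6.

∂_1: C_1 → C_0 maps an edge to its endpoints' difference, ∂[p,q] = q − p. For instance
  ∂[v_0,v_5] = [v_5] − [v_0].
As a 6×6 matrix over Z this has rank 5, with invariant factors (1,1,1,1,1).

Reading off H_k = ker ∂_k / im ∂_{k+1}:

  H_1: rank ker ∂_1 − rank ∂_2 = (6 − 5) − 0 = 1, and there is no ∂_2, so H_1 ≅ Z.

H_1 = Z.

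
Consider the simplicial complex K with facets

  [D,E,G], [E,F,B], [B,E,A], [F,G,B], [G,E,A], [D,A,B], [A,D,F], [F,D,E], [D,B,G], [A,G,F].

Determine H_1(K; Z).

H_1 = Z/2.

Order the vertices as A < B < D < E < F < G. Listing each simplex with vertices in this order, K has dimension 2 with simplices:

  0-simplices (6): A, B, D, E, F, G
  1-simplices (15): AB, AD, AE, AF, AG, BD, BE, BF, BG, DE, DF, DG, EF, EG, FG
  2-simplices (10): ABD, ABE, ADF, AEG, AFG, BDG, BEF, BFG, DEF, DEG

giving chain groups C_0 ≅ Z^6, C_1 ≅ Z^15, C_2 ≅ Z^10.

The boundary map ∂_1: C_1 → C_0 maps an edge to its endpoints' difference, ∂[p,q] = q − p.
The resulting 6×15 matrix has rank 5, and its Smith normal form has invariant factors (1,1,1,1,1).

Boundary ∂_2: C_2 → C_1 maps a triangle to the signed sum of its edges. For instance
  ∂AFG = FG − AG + AF,
  ∂DEG = EG − DG + DE.
As a 15×10 matrix over Z this has rank 10, with invariant factors (1,1,1,1,1,1,1,1,1,2).

Reading off H_k = ker ∂_k / im ∂_{k+1}:

  H_1: rank ker ∂_1 − rank ∂_2 = (15 − 5) − 10 = 0, and ∂_2 has invariant factor 2 > 1, so H_1 = Z/2.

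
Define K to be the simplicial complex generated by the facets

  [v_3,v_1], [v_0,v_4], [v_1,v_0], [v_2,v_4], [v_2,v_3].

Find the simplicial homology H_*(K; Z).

We work with the vertex ordering v_0 < v_1 < v_2 < v_3 < v_4. The simplices of K, each written with vertices in increasing order, are:

  0-simplices (5): [v_0], [v_1], [v_2], [v_3], [v_4]
  1-simplices (5): [v_0,v_1], [v_0,v_4], [v_1,v_3], [v_2,v_3], [v_2,v_4]

Hence C_0 ≅ Z^5, C_1 ≅ Z^5.

The boundary map ∂_1: C_1 → C_0 maps an edge to its endpoints' difference, ∂[p,q] = q − p. For instance
  ∂[v_1,v_3] = [v_3] − [v_1].
This gives a 5×5 integer matrix of rank 4; reducing to Smith normal form yields diagonal entries (1,1,1,1).

Now H_k = ker ∂_k / im ∂_{k+1}, so:

  H_0: rank C_0 − rank ∂_1 = 5 − 4 = 1, and the invariant factors of ∂_1 are all 1, so H_0 = Z.
  H_1: rank ker ∂_1 − rank ∂_2 = (5 − 4) − 0 = 1, and there is no ∂_2, so H_1 = Z.

As a check, the Euler characteristic is 5 − 5 = 0, which agrees with 1 − 1 = 0.

H_0 ≅ Z,  H_1 ≅ Z.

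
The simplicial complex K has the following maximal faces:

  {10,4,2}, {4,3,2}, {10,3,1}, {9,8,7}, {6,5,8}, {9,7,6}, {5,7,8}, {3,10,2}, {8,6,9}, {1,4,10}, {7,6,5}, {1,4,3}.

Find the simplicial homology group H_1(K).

We work with the vertex ordering 1 < 2 < 3 < 4 < 5 < 6 < 7 < 8 < 9 < 10. The simplices of K, each written with vertices in increasing order, are:

  0-simplices (10): [1], [2], [3], [4], [5], [6], [7], [8], [9], [10]
  1-simplices (18): [1,3], [1,4], [1,10], [2,3], [2,4], [2,10], [3,4], [3,10], [4,10], [5,6], [5,7], [5,8], [6,7], [6,8], [6,9], [7,8], [7,9], [8,9]
  2-simplices (12): [1,3,4], [1,3,10], [1,4,10], [2,3,4], [2,3,10], [2,4,10], [5,6,7], [5,6,8], [5,7,8], [6,7,9], [6,8,9], [7,8,9]

so the chain groups are C_0 ≅ Z^10, C_1 ≅ Z^18, C_2 ≅ Z^12.

Boundary ∂_1: C_1 → C_0 sends each edge [p,q] (with p < q) to q − p. For instance
  ∂[4,10] = [10] − [4].
This gives a 10×18 integer matrix of rank 8; reducing to Smith normal form yields diagonal entries (1,1,1,1,1,1,1,1).

Boundary ∂_2: C_2 → C_1 acts by ∂[p,q,r] = [q,r] − [p,r] + [p,q]. For instance
  ∂[1,3,4] = [3,4] − [1,4] + [1,3],
  ∂[1,4,10] = [4,10] − [1,10] + [1,4].
The 18×12 boundary matrix has rank 10 and Smith normal form diag(1,1,1,1,1,1,1,1,1,1).

Now H_k = ker ∂_k / im ∂_{k+1}, so:

  H_1: rank ker ∂_1 − rank ∂_2 = (18 − 8) − 10 = 0, and the invariant factors of ∂_2 are all 1, so H_1 ≅ 0.

H_1 ≅ 0.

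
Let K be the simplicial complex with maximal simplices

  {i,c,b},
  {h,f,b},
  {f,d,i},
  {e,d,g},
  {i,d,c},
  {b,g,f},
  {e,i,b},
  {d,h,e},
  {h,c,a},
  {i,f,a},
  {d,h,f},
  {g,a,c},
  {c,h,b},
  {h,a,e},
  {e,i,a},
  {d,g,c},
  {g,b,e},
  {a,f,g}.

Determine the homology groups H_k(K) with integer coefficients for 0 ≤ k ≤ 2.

Fix the vertex order a < b < c < d < e < f < g < h < i and write every simplex with vertices in increasing order. Then dim K = 2 and the simplices of K are:

  0-simplices (9): a, b, c, d, e, f, g, h, i
  1-simplices (27): ac, ae, af, ag, ah, ai, bc, be, bf, bg, bh, bi, cd, cg, ch, ci, de, df, dg, dh, di, eg, eh, ei, fg, fh, fi
  2-simplices (18): acg, ach, aeh, aei, afg, afi, bch, bci, beg, bei, bfg, bfh, cdg, cdi, deg, deh, dfh, dfi

so the chain groups are C_0 ≅ Z^9, C_1 ≅ Z^27, C_2 ≅ Z^18.

∂_1: C_1 → C_0 sends each edge [p,q] (with p < q) to q − p. For instance
  ∂de = e − d.
The resulting 9×27 matrix has rank 8, and its Smith normal form has invariant factors (1,1,1,1,1,1,1,1).

The boundary map ∂_2: C_2 → C_1 acts by ∂[p,q,r] = [q,r] − [p,r] + [p,q]. For instance
  ∂beg = eg − bg + be,
  ∂bch = ch − bh + bc.
This gives a 27×18 integer matrix of rank 17; reducing to Smith normal form yields diagonal entries (1,1,1,1,1,1,1,1,1,1,1,1,1,1,1,1,1).

Computing H_k = (kernel of ∂_k) / (image of ∂_{k+1}):

  H_0: rank C_0 − rank ∂_1 = 9 − 8 = 1, and the invariant factors of ∂_1 are all 1, so H_0 = Z.
  H_1: rank ker ∂_1 − rank ∂_2 = (27 − 8) − 17 = 2, and the invariant factors of ∂_2 are all 1, so H_1 = Z^2.
  H_2: rank ker ∂_2 − rank ∂_3 = (18 − 17) − 0 = 1, and there is no ∂_3, so H_2 = Z.

H_0 = Z,  H_1 = Z^2,  H_2 = Z.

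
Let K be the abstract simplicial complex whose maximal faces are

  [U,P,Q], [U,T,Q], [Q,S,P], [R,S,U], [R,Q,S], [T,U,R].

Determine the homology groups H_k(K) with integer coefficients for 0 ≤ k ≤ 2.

H_0 ≅ Z,  H_1 ≅ Z,  H_2 = 0.

Fix the vertex order P < Q < R < S < T < U and write every simplex with vertices in increasing order. Then dim K = 2 and the simplices of K are:

  0-simplices (6): P, Q, R, S, T, U
  1-simplices (12): PQ, PS, PU, QR, QS, QT, QU, RS, RT, RU, SU, TU
  2-simplices (6): PQS, PQU, QRS, QTU, RSU, RTU

giving chain groups C_0 ≅ Z^6, C_1 ≅ Z^12, C_2 ≅ Z^6.

∂_1: C_1 → C_0 is given by ∂[p,q] = [q] − [p]. For instance
  ∂SU = U − S.
As a 6×12 matrix over Z this has rank 5, with invariant factors (1,1,1,1,1).

The boundary map ∂_2: C_2 → C_1 maps a triangle to the signed sum of its edges. For instance
  ∂QRS = RS − QS + QR,
  ∂PQS = QS − PS + PQ.
The resulting 12×6 matrix has rank 6, and its Smith normal form has invariant factors (1,1,1,1,1,1).

Reading off H_k = ker ∂_k / im ∂_{k+1}:

  H_0: rank C_0 − rank ∂_1 = 6 − 5 = 1, and the invariant factors of ∂_1 are all 1, so H_0 ≅ Z.
  H_1: rank ker ∂_1 − rank ∂_2 = (12 − 5) − 6 = 1, and the invariant factors of ∂_2 are all 1, so H_1 ≅ Z.
  H_2: rank ker ∂_2 − rank ∂_3 = (6 − 6) − 0 = 0, and there is no ∂_3, so H_2 ≅ 0.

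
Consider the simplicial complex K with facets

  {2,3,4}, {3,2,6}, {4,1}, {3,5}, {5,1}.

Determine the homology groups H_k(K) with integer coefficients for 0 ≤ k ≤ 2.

H_0 ≅ Z,  H_1 ≅ Z,  H_2 = 0.

Take the total order 1 < 2 < 3 < 4 < 5 < 6 on the vertex set. Then K (dimension 2) consists of the simplices:

  0-simplices (6): [1], [2], [3], [4], [5], [6]
  1-simplices (8): [1,4], [1,5], [2,3], [2,4], [2,6], [3,4], [3,5], [3,6]
  2-simplices (2): [2,3,4], [2,3,6]

so the chain groups are C_0 ≅ Z^6, C_1 ≅ Z^8, C_2 ≅ Z^2.

The boundary map ∂_1: C_1 → C_0 is given by ∂[p,q] = [q] − [p].
The resulting 6×8 matrix has rank 5, and its Smith normal form has invariant factors (1,1,1,1,1).

The boundary map ∂_2: C_2 → C_1 maps a triangle to the signed sum of its edges. For instance
  ∂[2,3,6] = [3,6] − [2,6] + [2,3],
  ∂[2,3,4] = [3,4] − [2,4] + [2,3].
The resulting 8×2 matrix has rank 2, and its Smith normal form has invariant factors (1,1).

Computing H_k = (kernel of ∂_k) / (image of ∂_{k+1}):

  H_0: rank C_0 − rank ∂_1 = 6 − 5 = 1, and the invariant factors of ∂_1 are all 1, so H_0 ≅ Z.
  H_1: rank ker ∂_1 − rank ∂_2 = (8 − 5) − 2 = 1, and the invariant factors of ∂_2 are all 1, so H_1 ≅ Z.
  H_2: rank ker ∂_2 − rank ∂_3 = (2 − 2) − 0 = 0, and there is no ∂_3, so H_2 ≅ 0.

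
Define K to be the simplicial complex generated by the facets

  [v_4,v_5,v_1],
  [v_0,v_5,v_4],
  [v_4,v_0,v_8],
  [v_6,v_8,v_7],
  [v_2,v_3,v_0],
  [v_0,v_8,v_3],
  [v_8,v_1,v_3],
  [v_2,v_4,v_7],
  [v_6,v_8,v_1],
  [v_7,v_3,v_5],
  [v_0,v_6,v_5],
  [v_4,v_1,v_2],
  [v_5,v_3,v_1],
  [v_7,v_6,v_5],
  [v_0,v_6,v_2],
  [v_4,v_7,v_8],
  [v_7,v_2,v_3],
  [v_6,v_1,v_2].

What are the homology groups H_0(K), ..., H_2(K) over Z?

H_0 ≅ Z,  H_1 ≅ Z^2,  H_2 ≅ Z.

Take the total order v_0 < v_1 < v_2 < v_3 < v_4 < v_5 < v_6 < v_7 < v_8 on the vertex set. Then K (dimension 2) consists of the simplices:

  0-simplices (9): [v_0], [v_1], [v_2], [v_3], [v_4], [v_5], [v_6], [v_7], [v_8]
  1-simplices (27): (27 of them)
  2-simplices (18): (18 of them)

Hence C_0 ≅ Z^9, C_1 ≅ Z^27, C_2 ≅ Z^18.

The boundary map ∂_1: C_1 → C_0 sends each edge [p,q] (with p < q) to q − p.
This gives a 9×27 integer matrix of rank 8; reducing to Smith normal form yields diagonal entries (1,1,1,1,1,1,1,1).

Boundary ∂_2: C_2 → C_1 sends each 2-simplex [p,q,r] to [q,r] − [p,r] + [p,q]. For instance
  ∂[v_0,v_3,v_8] = [v_3,v_8] − [v_0,v_8] + [v_0,v_3],
  ∂[v_2,v_4,v_7] = [v_4,v_7] − [v_2,v_7] + [v_2,v_4].
This gives a 27×18 integer matrix of rank 17; reducing to Smith normal form yields diagonal entries (1,1,1,1,1,1,1,1,1,1,1,1,1,1,1,1,1).

From H_k ≅ ker(∂_k) / im(∂_{k+1}) we obtain:

  H_0: rank C_0 − rank ∂_1 = 9 − 8 = 1, and the invariant factors of ∂_1 are all 1, so H_0 ≅ Z.
  H_1: rank ker ∂_1 − rank ∂_2 = (27 − 8) − 17 = 2, and the invariant factors of ∂_2 are all 1, so H_1 ≅ Z^2.
  H_2: rank ker ∂_2 − rank ∂_3 = (18 − 17) − 0 = 1, and there is no ∂_3, so H_2 ≅ Z.

As a check, the Euler characteristic is 9 − 27 + 18 = 0, which agrees with 1 − 2 + 1 = 0.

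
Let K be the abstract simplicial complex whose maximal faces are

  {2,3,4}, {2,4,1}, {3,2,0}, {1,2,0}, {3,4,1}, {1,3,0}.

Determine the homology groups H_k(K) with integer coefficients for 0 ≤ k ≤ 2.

Order the vertices as 0 < 1 < 2 < 3 < 4. Listing each simplex with vertices in this order, K has dimension 2 with simplices:

  0-simplices (5): [0], [1], [2], [3], [4]
  1-simplices (9): [0,1], [0,2], [0,3], [1,2], [1,3], [1,4], [2,3], [2,4], [3,4]
  2-simplices (6): [0,1,2], [0,1,3], [0,2,3], [1,2,4], [1,3,4], [2,3,4]

Hence C_0 ≅ Z^5, C_1 ≅ Z^9, C_2 ≅ Z^6.

Boundary ∂_1: C_1 → C_0 sends each edge [p,q] (with p < q) to q − p.
The resulting 5×9 matrix has rank 4, and its Smith normal form has invariant factors (1,1,1,1).

Boundary ∂_2: C_2 → C_1 sends each 2-simplex [p,q,r] to [q,r] − [p,r] + [p,q]. For instance
  ∂[2,3,4] = [3,4] − [2,4] + [2,3],
  ∂[0,2,3] = [2,3] − [0,3] + [0,2].
The resulting 9×6 matrix has rank 5, and its Smith normal form has invariant factors (1,1,1,1,1).

Reading off H_k = ker ∂_k / im ∂_{k+1}:

  H_0: rank C_0 − rank ∂_1 = 5 − 4 = 1, and the invariant factors of ∂_1 are all 1, so H_0 ≅ Z.
  H_1: rank ker ∂_1 − rank ∂_2 = (9 − 4) − 5 = 0, and the invariant factors of ∂_2 are all 1, so H_1 ≅ 0.
  H_2: rank ker ∂_2 − rank ∂_3 = (6 − 5) − 0 = 1, and there is no ∂_3, so H_2 ≅ Z.

As a check, the Euler characteristic is 5 − 9 + 6 = 2, which agrees with 1 − 0 + 1 = 2.

H_0 = Z,  H_1 = 0,  H_2 = Z.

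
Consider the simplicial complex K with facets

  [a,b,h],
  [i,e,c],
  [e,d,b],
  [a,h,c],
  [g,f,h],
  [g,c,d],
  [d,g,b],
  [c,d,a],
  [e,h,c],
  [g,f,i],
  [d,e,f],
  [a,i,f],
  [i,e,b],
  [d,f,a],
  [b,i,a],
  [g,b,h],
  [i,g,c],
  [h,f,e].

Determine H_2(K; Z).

H_2 = Z.

Fix the vertex order a < b < c < d < e < f < g < h < i and write every simplex with vertices in increasing order. Then dim K = 2 and the simplices of K are:

  0-simplices (9): a, b, c, d, e, f, g, h, i
  1-simplices (27): ab, ac, ad, af, ah, ai, bd, be, bg, bh, bi, cd, ce, cg, ch, ci, de, df, dg, ef, eh, ei, fg, fh, fi, gh, gi
  2-simplices (18): abh, abi, acd, ach, adf, afi, bde, bdg, bei, bgh, cdg, ceh, cei, cgi, def, efh, fgh, fgi

so the chain groups are C_0 ≅ Z^9, C_1 ≅ Z^27, C_2 ≅ Z^18.

The boundary map ∂_1: C_1 → C_0 is given by ∂[p,q] = [q] − [p].
The resulting 9×27 matrix has rank 8, and its Smith normal form has invariant factors (1,1,1,1,1,1,1,1).

The boundary map ∂_2: C_2 → C_1 acts by ∂[p,q,r] = [q,r] − [p,r] + [p,q]. For instance
  ∂afi = fi − ai + af,
  ∂ach = ch − ah + ac.
As a 27×18 matrix over Z this has rank 17, with invariant factors (1,1,1,1,1,1,1,1,1,1,1,1,1,1,1,1,1).

Computing H_k = (kernel of ∂_k) / (image of ∂_{k+1}):

  H_2: rank ker ∂_2 − rank ∂_3 = (18 − 17) − 0 = 1, and there is no ∂_3, so H_2 ≅ Z.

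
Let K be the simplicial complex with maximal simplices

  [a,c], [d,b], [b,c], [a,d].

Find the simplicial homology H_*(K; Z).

We work with the vertex ordering a < b < c < d. The simplices of K, each written with vertices in increasing order, are:

  0-simplices (4): a, b, c, d
  1-simplices (4): ac, ad, bc, bd

giving chain groups C_0 ≅ Z^4, C_1 ≅ Z^4.

The boundary map ∂_1: C_1 → C_0 sends each edge [p,q] (with p < q) to q − p.
As a 4×4 matrix over Z this has rank 3, with invariant factors (1,1,1).

Computing H_k = (kernel of ∂_k) / (image of ∂_{k+1}):

  H_0: rank C_0 − rank ∂_1 = 4 − 3 = 1, and the invariant factors of ∂_1 are all 1, so H_0 ≅ Z.
  H_1: rank ker ∂_1 − rank ∂_2 = (4 − 3) − 0 = 1, and there is no ∂_2, so H_1 ≅ Z.

(K is a triangulation of the circle S^1.)

H_0 = Z,  H_1 = Z.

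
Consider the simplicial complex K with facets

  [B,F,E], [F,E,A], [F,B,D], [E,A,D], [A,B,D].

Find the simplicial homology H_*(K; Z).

H_0 ≅ Z,  H_1 ≅ Z,  H_2 = 0.

Take the total order A < B < D < E < F on the vertex set. Then K (dimension 2) consists of the simplices:

  0-simplices (5): A, B, D, E, F
  1-simplices (10): AB, AD, AE, AF, BD, BE, BF, DE, DF, EF
  2-simplices (5): ABD, ADE, AEF, BDF, BEF

so the chain groups are C_0 ≅ Z^5, C_1 ≅ Z^10, C_2 ≅ Z^5.

∂_1: C_1 → C_0 maps an edge to its endpoints' difference, ∂[p,q] = q − p. For instance
  ∂AE = E − A.
The 5×10 boundary matrix has rank 4 and Smith normal form diag(1,1,1,1).

∂_2: C_2 → C_1 maps a triangle to the signed sum of its edges. For instance
  ∂AEF = EF − AF + AE,
  ∂BEF = EF − BF + BE.
As a 10×5 matrix over Z this has rank 5, with invariant factors (1,1,1,1,1).

Computing H_k = (kernel of ∂_k) / (image of ∂_{k+1}):

  H_0: rank C_0 − rank ∂_1 = 5 − 4 = 1, and the invariant factors of ∂_1 are all 1, so H_0 ≅ Z.
  H_1: rank ker ∂_1 − rank ∂_2 = (10 − 4) − 5 = 1, and the invariant factors of ∂_2 are all 1, so H_1 ≅ Z.
  H_2: rank ker ∂_2 − rank ∂_3 = (5 − 5) − 0 = 0, and there is no ∂_3, so H_2 ≅ 0.

As a check, the Euler characteristic is 5 − 10 + 5 = 0, which agrees with 1 − 1 + 0 = 0.
(K is a triangulation of the Möbius band.)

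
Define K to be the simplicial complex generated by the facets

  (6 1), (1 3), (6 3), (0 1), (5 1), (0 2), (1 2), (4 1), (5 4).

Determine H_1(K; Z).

H_1 ≅ Z^3.

Take the total order 0 < 1 < 2 < 3 < 4 < 5 < 6 on the vertex set. Then K (dimension 1) consists of the simplices:

  0-simplices (7): [0], [1], [2], [3], [4], [5], [6]
  1-simplices (9): [0,1], [0,2], [1,2], [1,3], [1,4], [1,5], [1,6], [3,6], [4,5]

giving chain groups C_0 ≅ Z^7, C_1 ≅ Z^9.

Boundary ∂_1: C_1 → C_0 maps an edge to its endpoints' difference, ∂[p,q] = q − p. For instance
  ∂[1,2] = [2] − [1].
The 7×9 boundary matrix has rank 6 and Smith normal form diag(1,1,1,1,1,1).

Reading off H_k = ker ∂_k / im ∂_{k+1}:

  H_1: rank ker ∂_1 − rank ∂_2 = (9 − 6) − 0 = 3, and there is no ∂_2, so H_1 = Z^3.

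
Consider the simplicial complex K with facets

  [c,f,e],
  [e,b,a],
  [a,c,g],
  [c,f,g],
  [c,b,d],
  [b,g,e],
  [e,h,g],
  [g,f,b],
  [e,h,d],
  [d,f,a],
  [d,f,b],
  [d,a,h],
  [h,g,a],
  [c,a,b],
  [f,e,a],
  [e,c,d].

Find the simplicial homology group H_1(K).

H_1 ≅ Z^2.

Fix the vertex order a < b < c < d < e < f < g < h and write every simplex with vertices in increasing order. Then dim K = 2 and the simplices of K are:

  0-simplices (8): a, b, c, d, e, f, g, h
  1-simplices (24): ab, ac, ad, ae, af, ag, ah, bc, bd, be, bf, bg, cd, ce, cf, cg, de, df, dh, ef, eg, eh, fg, gh
  2-simplices (16): abc, abe, acg, adf, adh, aef, agh, bcd, bdf, beg, bfg, cde, cef, cfg, deh, egh

Hence C_0 ≅ Z^8, C_1 ≅ Z^24, C_2 ≅ Z^16.

Boundary ∂_1: C_1 → C_0 maps an edge to its endpoints' difference, ∂[p,q] = q − p. For instance
  ∂af = f − a.
The resulting 8×24 matrix has rank 7, and its Smith normal form has invariant factors (1,1,1,1,1,1,1).

The boundary map ∂_2: C_2 → C_1 maps a triangle to the signed sum of its edges. For instance
  ∂acg = cg − ag + ac,
  ∂deh = eh − dh + de.
This gives a 24×16 integer matrix of rank 15; reducing to Smith normal form yields diagonal entries (1,1,1,1,1,1,1,1,1,1,1,1,1,1,1).

Reading off H_k = ker ∂_k / im ∂_{k+1}:

  H_1: rank ker ∂_1 − rank ∂_2 = (24 − 7) − 15 = 2, and the invariant factors of ∂_2 are all 1, so H_1 = Z^2.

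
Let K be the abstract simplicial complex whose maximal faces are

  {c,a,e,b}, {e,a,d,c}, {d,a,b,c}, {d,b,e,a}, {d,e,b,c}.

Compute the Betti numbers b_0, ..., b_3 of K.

K has 5 vertices, 10 edges, 10 triangles, 5 3-simplices.
rank ∂_0 = 0, rank ∂_1 = 4 ⇒ b_0 = 5 − 0 − 4 = 1; all invariant factors of ∂_1 are 1 so no torsion. So H_0 = Z.
rank ∂_1 = 4, rank ∂_2 = 6 ⇒ b_1 = 10 − 4 − 6 = 0; all invariant factors of ∂_2 are 1 so no torsion. So H_1 = 0.
rank ∂_2 = 6, rank ∂_3 = 4 ⇒ b_2 = 10 − 6 − 4 = 0; all invariant factors of ∂_3 are 1 so no torsion. So H_2 = 0.
rank ∂_3 = 4, rank ∂_4 = 0 ⇒ b_3 = 5 − 4 − 0 = 1. So H_3 = Z.

b_0 = 1, b_1 = 0, b_2 = 0, b_3 = 1.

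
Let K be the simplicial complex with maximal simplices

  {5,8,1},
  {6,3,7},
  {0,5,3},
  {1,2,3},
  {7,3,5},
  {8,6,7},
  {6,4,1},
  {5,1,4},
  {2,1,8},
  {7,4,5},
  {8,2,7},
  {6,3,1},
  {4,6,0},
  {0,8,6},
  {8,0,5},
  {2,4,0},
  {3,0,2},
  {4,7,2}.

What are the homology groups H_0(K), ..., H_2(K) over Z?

H_0 ≅ Z,  H_1 ≅ Z^2,  H_2 ≅ Z.

We work with the vertex ordering 0 < 1 < 2 < 3 < 4 < 5 < 6 < 7 < 8. The simplices of K, each written with vertices in increasing order, are:

  0-simplices (9): [0], [1], [2], [3], [4], [5], [6], [7], [8]
  1-simplices (27): (27 of them)
  2-simplices (18): [0,2,3], [0,2,4], [0,3,5], [0,4,6], [0,5,8], [0,6,8], [1,2,3], [1,2,8], [1,3,6], [1,4,5], [1,4,6], [1,5,8], [2,4,7], [2,7,8], [3,5,7], [3,6,7], [4,5,7], [6,7,8]

so the chain groups are C_0 ≅ Z^9, C_1 ≅ Z^27, C_2 ≅ Z^18.

Boundary ∂_1: C_1 → C_0 maps an edge to its endpoints' difference, ∂[p,q] = q − p.
As a 9×27 matrix over Z this has rank 8, with invariant factors (1,1,1,1,1,1,1,1).

Boundary ∂_2: C_2 → C_1 sends each 2-simplex [p,q,r] to [q,r] − [p,r] + [p,q]. For instance
  ∂[6,7,8] = [7,8] − [6,8] + [6,7],
  ∂[4,5,7] = [5,7] − [4,7] + [4,5].
As a 27×18 matrix over Z this has rank 17, with invariant factors (1,1,1,1,1,1,1,1,1,1,1,1,1,1,1,1,1).

Computing H_k = (kernel of ∂_k) / (image of ∂_{k+1}):

  H_0: rank C_0 − rank ∂_1 = 9 − 8 = 1, and the invariant factors of ∂_1 are all 1, so H_0 ≅ Z.
  H_1: rank ker ∂_1 − rank ∂_2 = (27 − 8) − 17 = 2, and the invariant factors of ∂_2 are all 1, so H_1 ≅ Z^2.
  H_2: rank ker ∂_2 − rank ∂_3 = (18 − 17) − 0 = 1, and there is no ∂_3, so H_2 ≅ Z.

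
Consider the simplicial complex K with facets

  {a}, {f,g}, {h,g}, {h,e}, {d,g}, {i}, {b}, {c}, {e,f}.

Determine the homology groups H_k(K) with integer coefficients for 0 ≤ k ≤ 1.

Fix the vertex order a < b < c < d < e < f < g < h < i and write every simplex with vertices in increasing order. Then dim K = 1 and the simplices of K are:

  0-simplices (9): a, b, c, d, e, f, g, h, i
  1-simplices (5): dg, ef, eh, fg, gh

Hence C_0 ≅ Z^9, C_1 ≅ Z^5.

∂_1: C_1 → C_0 maps an edge to its endpoints' difference, ∂[p,q] = q − p. For instance
  ∂eh = h − e.
This gives a 9×5 integer matrix of rank 4; reducing to Smith normal form yields diagonal entries (1,1,1,1).

From H_k ≅ ker(∂_k) / im(∂_{k+1}) we obtain:

  H_0: rank C_0 − rank ∂_1 = 9 − 4 = 5, and the invariant factors of ∂_1 are all 1, so H_0 ≅ Z^5.
  H_1: rank ker ∂_1 − rank ∂_2 = (5 − 4) − 0 = 1, and there is no ∂_2, so H_1 ≅ Z.

As a check, the Euler characteristic is 9 − 5 = 4, which agrees with 5 − 1 = 4.

H_0 ≅ Z^5,  H_1 ≅ Z.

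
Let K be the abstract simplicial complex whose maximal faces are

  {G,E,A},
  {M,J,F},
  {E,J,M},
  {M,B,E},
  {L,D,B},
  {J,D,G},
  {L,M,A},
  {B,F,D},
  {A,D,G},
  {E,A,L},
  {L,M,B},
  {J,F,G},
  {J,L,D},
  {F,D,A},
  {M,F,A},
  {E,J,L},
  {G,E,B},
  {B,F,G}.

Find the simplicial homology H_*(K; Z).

Take the total order A < B < D < E < F < G < J < L < M on the vertex set. Then K (dimension 2) consists of the simplices:

  0-simplices (9): A, B, D, E, F, G, J, L, M
  1-simplices (27): AD, AE, AF, AG, AL, AM, BD, BE, BF, BG, BL, BM, DF, DG, DJ, DL, EG, EJ, EL, EM, FG, FJ, FM, GJ, JL, JM, LM
  2-simplices (18): ADF, ADG, AEG, AEL, AFM, ALM, BDF, BDL, BEG, BEM, BFG, BLM, DGJ, DJL, EJL, EJM, FGJ, FJM

Hence C_0 ≅ Z^9, C_1 ≅ Z^27, C_2 ≅ Z^18.

The boundary map ∂_1: C_1 → C_0 sends each edge [p,q] (with p < q) to q − p. For instance
  ∂LM = M − L.
The resulting 9×27 matrix has rank 8, and its Smith normal form has invariant factors (1,1,1,1,1,1,1,1).

The boundary map ∂_2: C_2 → C_1 sends each 2-simplex [p,q,r] to [q,r] − [p,r] + [p,q]. For instance
  ∂AEG = EG − AG + AE,
  ∂EJM = JM − EM + EJ.
The resulting 27×18 matrix has rank 18, and its Smith normal form has invariant factors (1,1,1,1,1,1,1,1,1,1,1,1,1,1,1,1,1,2).

From H_k ≅ ker(∂_k) / im(∂_{k+1}) we obtain:

  H_0: rank C_0 − rank ∂_1 = 9 − 8 = 1, and the invariant factors of ∂_1 are all 1, so H_0 = Z.
  H_1: rank ker ∂_1 − rank ∂_2 = (27 − 8) − 18 = 1, and ∂_2 has invariant factor 2 > 1, so H_1 = Z ⊕ Z/2.
  H_2: rank ker ∂_2 − rank ∂_3 = (18 − 18) − 0 = 0, and there is no ∂_3, so H_2 = 0.

As a check, the Euler characteristic is 9 − 27 + 18 = 0, which agrees with 1 − 1 + 0 = 0.

H_0 = Z,  H_1 = Z ⊕ Z/2,  H_2 = 0.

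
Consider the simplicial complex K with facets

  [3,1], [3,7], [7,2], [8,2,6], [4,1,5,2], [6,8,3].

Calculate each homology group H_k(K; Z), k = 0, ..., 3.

Take the total order 1 < 2 < 3 < 4 < 5 < 6 < 7 < 8 on the vertex set. Then K (dimension 3) consists of the simplices:

  0-simplices (8): [1], [2], [3], [4], [5], [6], [7], [8]
  1-simplices (14): [1,2], [1,3], [1,4], [1,5], [2,4], [2,5], [2,6], [2,7], [2,8], [3,6], [3,7], [3,8], [4,5], [6,8]
  2-simplices (6): [1,2,4], [1,2,5], [1,4,5], [2,4,5], [2,6,8], [3,6,8]
  3-simplices (1): [1,2,4,5]

giving chain groups C_0 ≅ Z^8, C_1 ≅ Z^14, C_2 ≅ Z^6, C_3 ≅ Z^1.

Boundary ∂_1: C_1 → C_0 sends each edge [p,q] (with p < q) to q − p. For instance
  ∂[2,6] = [6] − [2].
This gives a 8×14 integer matrix of rank 7; reducing to Smith normal form yields diagonal entries (1,1,1,1,1,1,1).

∂_2: C_2 → C_1 acts by ∂[p,q,r] = [q,r] − [p,r] + [p,q]. For instance
  ∂[2,6,8] = [6,8] − [2,8] + [2,6],
  ∂[1,2,4] = [2,4] − [1,4] + [1,2].
The 14×6 boundary matrix has rank 5 and Smith normal form diag(1,1,1,1,1).

∂_3: C_3 → C_2 sends each 3-simplex σ to the alternating sum Σ_i (−1)^i (σ with its i-th vertex removed). For instance
  ∂[1,2,4,5] = [2,4,5] − [1,4,5] + [1,2,5] − [1,2,4].
As a 6×1 matrix over Z this has rank 1, with invariant factors (1).

Now H_k = ker ∂_k / im ∂_{k+1}, so:

  H_0: rank C_0 − rank ∂_1 = 8 − 7 = 1, and the invariant factors of ∂_1 are all 1, so H_0 = Z.
  H_1: rank ker ∂_1 − rank ∂_2 = (14 − 7) − 5 = 2, and the invariant factors of ∂_2 are all 1, so H_1 = Z^2.
  H_2: rank ker ∂_2 − rank ∂_3 = (6 − 5) − 1 = 0, and the invariant factors of ∂_3 are all 1, so H_2 = 0.
  H_3: rank ker ∂_3 − rank ∂_4 = (1 − 1) − 0 = 0, and there is no ∂_4, so H_3 = 0.

H_0 ≅ Z,  H_1 ≅ Z^2,  H_2 = 0,  H_3 = 0.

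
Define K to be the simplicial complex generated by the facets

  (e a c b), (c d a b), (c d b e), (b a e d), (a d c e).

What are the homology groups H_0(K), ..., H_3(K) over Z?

Take the total order a < b < c < d < e on the vertex set. Then K (dimension 3) consists of the simplices:

  0-simplices (5): a, b, c, d, e
  1-simplices (10): ab, ac, ad, ae, bc, bd, be, cd, ce, de
  2-simplices (10): abc, abd, abe, acd, ace, ade, bcd, bce, bde, cde
  3-simplices (5): abcd, abce, abde, acde, bcde

so the chain groups are C_0 ≅ Z^5, C_1 ≅ Z^10, C_2 ≅ Z^10, C_3 ≅ Z^5.

∂_1: C_1 → C_0 maps an edge to its endpoints' difference, ∂[p,q] = q − p. For instance
  ∂bd = d − b.
The 5×10 boundary matrix has rank 4 and Smith normal form diag(1,1,1,1).

The boundary map ∂_2: C_2 → C_1 sends each 2-simplex [p,q,r] to [q,r] − [p,r] + [p,q]. For instance
  ∂bcd = cd − bd + bc,
  ∂cde = de − ce + cd.
This gives a 10×10 integer matrix of rank 6; reducing to Smith normal form yields diagonal entries (1,1,1,1,1,1).

∂_3: C_3 → C_2 sends each 3-simplex σ to the alternating sum Σ_i (−1)^i (σ with its i-th vertex removed). For instance
  ∂abcd = bcd − acd + abd − abc,
  ∂abce = bce − ace + abe − abc.
This gives a 10×5 integer matrix of rank 4; reducing to Smith normal form yields diagonal entries (1,1,1,1).

From H_k ≅ ker(∂_k) / im(∂_{k+1}) we obtain:

  H_0: rank C_0 − rank ∂_1 = 5 − 4 = 1, and the invariant factors of ∂_1 are all 1, so H_0 ≅ Z.
  H_1: rank ker ∂_1 − rank ∂_2 = (10 − 4) − 6 = 0, and the invariant factors of ∂_2 are all 1, so H_1 ≅ 0.
  H_2: rank ker ∂_2 − rank ∂_3 = (10 − 6) − 4 = 0, and the invariant factors of ∂_3 are all 1, so H_2 ≅ 0.
  H_3: rank ker ∂_3 − rank ∂_4 = (5 − 4) − 0 = 1, and there is no ∂_4, so H_3 ≅ Z.

(K is a triangulation of the 3-sphere S^3.)

H_0 = Z,  H_1 = 0,  H_2 = 0,  H_3 = Z.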